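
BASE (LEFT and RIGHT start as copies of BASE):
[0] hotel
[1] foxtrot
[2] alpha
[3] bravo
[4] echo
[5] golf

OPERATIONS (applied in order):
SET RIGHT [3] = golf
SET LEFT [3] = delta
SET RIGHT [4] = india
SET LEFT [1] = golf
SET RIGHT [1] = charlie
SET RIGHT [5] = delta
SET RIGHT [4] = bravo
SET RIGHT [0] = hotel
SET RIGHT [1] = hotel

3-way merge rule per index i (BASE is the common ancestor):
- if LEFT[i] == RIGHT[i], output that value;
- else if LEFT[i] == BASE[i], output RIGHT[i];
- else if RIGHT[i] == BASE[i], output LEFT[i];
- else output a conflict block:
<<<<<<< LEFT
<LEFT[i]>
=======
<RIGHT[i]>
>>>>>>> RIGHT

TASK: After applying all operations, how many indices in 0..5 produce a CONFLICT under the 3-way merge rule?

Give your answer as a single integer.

Final LEFT:  [hotel, golf, alpha, delta, echo, golf]
Final RIGHT: [hotel, hotel, alpha, golf, bravo, delta]
i=0: L=hotel R=hotel -> agree -> hotel
i=1: BASE=foxtrot L=golf R=hotel all differ -> CONFLICT
i=2: L=alpha R=alpha -> agree -> alpha
i=3: BASE=bravo L=delta R=golf all differ -> CONFLICT
i=4: L=echo=BASE, R=bravo -> take RIGHT -> bravo
i=5: L=golf=BASE, R=delta -> take RIGHT -> delta
Conflict count: 2

Answer: 2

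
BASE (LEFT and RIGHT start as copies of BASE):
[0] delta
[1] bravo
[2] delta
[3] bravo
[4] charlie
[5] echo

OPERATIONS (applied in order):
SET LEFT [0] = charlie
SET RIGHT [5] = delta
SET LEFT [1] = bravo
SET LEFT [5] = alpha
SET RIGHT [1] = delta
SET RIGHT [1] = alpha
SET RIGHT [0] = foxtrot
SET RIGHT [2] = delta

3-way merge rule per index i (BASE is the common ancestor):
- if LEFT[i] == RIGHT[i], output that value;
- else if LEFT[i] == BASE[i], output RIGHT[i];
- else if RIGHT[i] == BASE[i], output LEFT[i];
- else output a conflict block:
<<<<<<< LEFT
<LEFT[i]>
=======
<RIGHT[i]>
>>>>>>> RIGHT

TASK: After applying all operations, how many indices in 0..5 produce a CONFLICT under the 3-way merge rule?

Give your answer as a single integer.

Final LEFT:  [charlie, bravo, delta, bravo, charlie, alpha]
Final RIGHT: [foxtrot, alpha, delta, bravo, charlie, delta]
i=0: BASE=delta L=charlie R=foxtrot all differ -> CONFLICT
i=1: L=bravo=BASE, R=alpha -> take RIGHT -> alpha
i=2: L=delta R=delta -> agree -> delta
i=3: L=bravo R=bravo -> agree -> bravo
i=4: L=charlie R=charlie -> agree -> charlie
i=5: BASE=echo L=alpha R=delta all differ -> CONFLICT
Conflict count: 2

Answer: 2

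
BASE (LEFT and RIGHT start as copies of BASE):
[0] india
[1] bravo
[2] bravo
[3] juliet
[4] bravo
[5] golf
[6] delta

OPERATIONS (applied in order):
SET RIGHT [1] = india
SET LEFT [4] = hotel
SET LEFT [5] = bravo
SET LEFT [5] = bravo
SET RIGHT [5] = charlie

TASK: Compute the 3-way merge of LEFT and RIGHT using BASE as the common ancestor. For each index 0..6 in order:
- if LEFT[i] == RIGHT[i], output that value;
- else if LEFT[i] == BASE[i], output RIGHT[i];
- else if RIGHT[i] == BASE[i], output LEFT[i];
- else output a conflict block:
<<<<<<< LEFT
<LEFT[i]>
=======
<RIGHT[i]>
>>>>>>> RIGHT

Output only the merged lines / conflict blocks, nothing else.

Final LEFT:  [india, bravo, bravo, juliet, hotel, bravo, delta]
Final RIGHT: [india, india, bravo, juliet, bravo, charlie, delta]
i=0: L=india R=india -> agree -> india
i=1: L=bravo=BASE, R=india -> take RIGHT -> india
i=2: L=bravo R=bravo -> agree -> bravo
i=3: L=juliet R=juliet -> agree -> juliet
i=4: L=hotel, R=bravo=BASE -> take LEFT -> hotel
i=5: BASE=golf L=bravo R=charlie all differ -> CONFLICT
i=6: L=delta R=delta -> agree -> delta

Answer: india
india
bravo
juliet
hotel
<<<<<<< LEFT
bravo
=======
charlie
>>>>>>> RIGHT
delta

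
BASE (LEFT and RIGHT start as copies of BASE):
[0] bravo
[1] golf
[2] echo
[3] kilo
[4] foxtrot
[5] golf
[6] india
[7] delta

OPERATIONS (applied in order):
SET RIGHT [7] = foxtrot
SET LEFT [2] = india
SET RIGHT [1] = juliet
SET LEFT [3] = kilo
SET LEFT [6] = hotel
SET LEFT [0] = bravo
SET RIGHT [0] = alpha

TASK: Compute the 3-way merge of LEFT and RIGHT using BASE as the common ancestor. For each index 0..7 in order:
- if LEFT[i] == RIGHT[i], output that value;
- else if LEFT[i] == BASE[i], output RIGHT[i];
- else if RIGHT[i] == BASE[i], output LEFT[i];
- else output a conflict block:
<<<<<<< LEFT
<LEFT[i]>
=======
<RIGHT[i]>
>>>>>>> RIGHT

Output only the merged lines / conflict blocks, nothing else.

Answer: alpha
juliet
india
kilo
foxtrot
golf
hotel
foxtrot

Derivation:
Final LEFT:  [bravo, golf, india, kilo, foxtrot, golf, hotel, delta]
Final RIGHT: [alpha, juliet, echo, kilo, foxtrot, golf, india, foxtrot]
i=0: L=bravo=BASE, R=alpha -> take RIGHT -> alpha
i=1: L=golf=BASE, R=juliet -> take RIGHT -> juliet
i=2: L=india, R=echo=BASE -> take LEFT -> india
i=3: L=kilo R=kilo -> agree -> kilo
i=4: L=foxtrot R=foxtrot -> agree -> foxtrot
i=5: L=golf R=golf -> agree -> golf
i=6: L=hotel, R=india=BASE -> take LEFT -> hotel
i=7: L=delta=BASE, R=foxtrot -> take RIGHT -> foxtrot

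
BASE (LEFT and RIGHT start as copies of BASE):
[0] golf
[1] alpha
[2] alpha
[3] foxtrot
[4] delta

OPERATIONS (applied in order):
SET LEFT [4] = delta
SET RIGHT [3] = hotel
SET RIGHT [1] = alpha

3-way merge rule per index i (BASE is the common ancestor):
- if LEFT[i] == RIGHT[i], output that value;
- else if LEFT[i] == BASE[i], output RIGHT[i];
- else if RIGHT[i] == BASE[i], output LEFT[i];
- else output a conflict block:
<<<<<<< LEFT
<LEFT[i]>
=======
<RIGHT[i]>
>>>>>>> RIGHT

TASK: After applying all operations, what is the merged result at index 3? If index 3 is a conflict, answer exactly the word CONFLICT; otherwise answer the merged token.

Answer: hotel

Derivation:
Final LEFT:  [golf, alpha, alpha, foxtrot, delta]
Final RIGHT: [golf, alpha, alpha, hotel, delta]
i=0: L=golf R=golf -> agree -> golf
i=1: L=alpha R=alpha -> agree -> alpha
i=2: L=alpha R=alpha -> agree -> alpha
i=3: L=foxtrot=BASE, R=hotel -> take RIGHT -> hotel
i=4: L=delta R=delta -> agree -> delta
Index 3 -> hotel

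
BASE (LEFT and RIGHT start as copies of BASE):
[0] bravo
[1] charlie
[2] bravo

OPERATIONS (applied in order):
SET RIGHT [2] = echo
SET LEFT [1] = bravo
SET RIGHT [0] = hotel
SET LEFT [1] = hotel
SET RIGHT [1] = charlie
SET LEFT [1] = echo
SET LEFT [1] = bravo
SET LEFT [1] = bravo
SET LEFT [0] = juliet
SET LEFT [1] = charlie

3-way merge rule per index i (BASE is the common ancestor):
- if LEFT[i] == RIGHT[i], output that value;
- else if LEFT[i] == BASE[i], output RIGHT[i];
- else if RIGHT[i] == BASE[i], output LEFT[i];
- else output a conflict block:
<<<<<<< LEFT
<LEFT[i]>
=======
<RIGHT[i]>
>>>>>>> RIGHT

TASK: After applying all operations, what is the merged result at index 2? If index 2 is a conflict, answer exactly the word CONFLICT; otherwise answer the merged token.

Answer: echo

Derivation:
Final LEFT:  [juliet, charlie, bravo]
Final RIGHT: [hotel, charlie, echo]
i=0: BASE=bravo L=juliet R=hotel all differ -> CONFLICT
i=1: L=charlie R=charlie -> agree -> charlie
i=2: L=bravo=BASE, R=echo -> take RIGHT -> echo
Index 2 -> echo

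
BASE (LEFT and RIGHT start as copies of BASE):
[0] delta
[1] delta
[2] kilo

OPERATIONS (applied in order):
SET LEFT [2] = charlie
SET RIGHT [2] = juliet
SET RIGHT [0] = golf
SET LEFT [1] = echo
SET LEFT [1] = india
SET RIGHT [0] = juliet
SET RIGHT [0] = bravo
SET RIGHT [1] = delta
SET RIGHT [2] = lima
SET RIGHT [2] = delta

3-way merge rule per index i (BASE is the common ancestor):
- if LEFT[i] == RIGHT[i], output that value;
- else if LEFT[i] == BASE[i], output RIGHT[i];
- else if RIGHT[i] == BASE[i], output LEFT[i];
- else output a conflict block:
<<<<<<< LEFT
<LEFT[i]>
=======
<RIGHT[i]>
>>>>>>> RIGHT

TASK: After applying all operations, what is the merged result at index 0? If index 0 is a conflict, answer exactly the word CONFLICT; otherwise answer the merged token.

Answer: bravo

Derivation:
Final LEFT:  [delta, india, charlie]
Final RIGHT: [bravo, delta, delta]
i=0: L=delta=BASE, R=bravo -> take RIGHT -> bravo
i=1: L=india, R=delta=BASE -> take LEFT -> india
i=2: BASE=kilo L=charlie R=delta all differ -> CONFLICT
Index 0 -> bravo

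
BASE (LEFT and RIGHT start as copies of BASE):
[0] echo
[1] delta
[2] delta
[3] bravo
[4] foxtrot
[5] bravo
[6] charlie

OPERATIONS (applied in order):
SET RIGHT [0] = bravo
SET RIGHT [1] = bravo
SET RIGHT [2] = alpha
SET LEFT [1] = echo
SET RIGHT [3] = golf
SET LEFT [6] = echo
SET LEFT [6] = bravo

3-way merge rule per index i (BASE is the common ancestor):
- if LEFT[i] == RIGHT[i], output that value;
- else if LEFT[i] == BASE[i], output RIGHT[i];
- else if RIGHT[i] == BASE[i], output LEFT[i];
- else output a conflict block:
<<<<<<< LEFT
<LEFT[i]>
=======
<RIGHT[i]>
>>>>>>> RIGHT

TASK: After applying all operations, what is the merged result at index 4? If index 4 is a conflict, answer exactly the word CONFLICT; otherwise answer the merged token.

Answer: foxtrot

Derivation:
Final LEFT:  [echo, echo, delta, bravo, foxtrot, bravo, bravo]
Final RIGHT: [bravo, bravo, alpha, golf, foxtrot, bravo, charlie]
i=0: L=echo=BASE, R=bravo -> take RIGHT -> bravo
i=1: BASE=delta L=echo R=bravo all differ -> CONFLICT
i=2: L=delta=BASE, R=alpha -> take RIGHT -> alpha
i=3: L=bravo=BASE, R=golf -> take RIGHT -> golf
i=4: L=foxtrot R=foxtrot -> agree -> foxtrot
i=5: L=bravo R=bravo -> agree -> bravo
i=6: L=bravo, R=charlie=BASE -> take LEFT -> bravo
Index 4 -> foxtrot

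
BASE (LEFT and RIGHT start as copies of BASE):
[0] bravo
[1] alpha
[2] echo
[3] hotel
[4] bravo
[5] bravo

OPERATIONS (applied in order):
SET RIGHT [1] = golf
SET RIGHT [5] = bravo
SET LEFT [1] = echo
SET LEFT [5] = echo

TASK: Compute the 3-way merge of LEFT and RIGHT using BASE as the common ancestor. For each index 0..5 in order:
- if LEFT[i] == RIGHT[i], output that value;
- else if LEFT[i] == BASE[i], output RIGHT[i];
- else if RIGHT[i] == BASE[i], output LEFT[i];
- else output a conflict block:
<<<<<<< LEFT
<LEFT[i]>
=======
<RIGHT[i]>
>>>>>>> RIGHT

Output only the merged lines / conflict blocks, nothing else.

Answer: bravo
<<<<<<< LEFT
echo
=======
golf
>>>>>>> RIGHT
echo
hotel
bravo
echo

Derivation:
Final LEFT:  [bravo, echo, echo, hotel, bravo, echo]
Final RIGHT: [bravo, golf, echo, hotel, bravo, bravo]
i=0: L=bravo R=bravo -> agree -> bravo
i=1: BASE=alpha L=echo R=golf all differ -> CONFLICT
i=2: L=echo R=echo -> agree -> echo
i=3: L=hotel R=hotel -> agree -> hotel
i=4: L=bravo R=bravo -> agree -> bravo
i=5: L=echo, R=bravo=BASE -> take LEFT -> echo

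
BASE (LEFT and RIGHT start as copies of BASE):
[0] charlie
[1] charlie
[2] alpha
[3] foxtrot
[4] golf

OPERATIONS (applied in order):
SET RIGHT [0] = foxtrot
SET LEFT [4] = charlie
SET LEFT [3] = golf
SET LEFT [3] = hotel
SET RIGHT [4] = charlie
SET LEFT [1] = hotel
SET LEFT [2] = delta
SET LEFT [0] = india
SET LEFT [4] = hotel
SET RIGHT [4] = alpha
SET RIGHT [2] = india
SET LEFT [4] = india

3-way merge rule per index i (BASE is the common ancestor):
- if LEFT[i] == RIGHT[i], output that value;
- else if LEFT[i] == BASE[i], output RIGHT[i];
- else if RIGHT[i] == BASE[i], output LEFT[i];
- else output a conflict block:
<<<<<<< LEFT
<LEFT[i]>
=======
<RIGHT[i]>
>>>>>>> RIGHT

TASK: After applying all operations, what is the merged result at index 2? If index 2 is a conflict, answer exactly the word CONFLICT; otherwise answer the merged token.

Answer: CONFLICT

Derivation:
Final LEFT:  [india, hotel, delta, hotel, india]
Final RIGHT: [foxtrot, charlie, india, foxtrot, alpha]
i=0: BASE=charlie L=india R=foxtrot all differ -> CONFLICT
i=1: L=hotel, R=charlie=BASE -> take LEFT -> hotel
i=2: BASE=alpha L=delta R=india all differ -> CONFLICT
i=3: L=hotel, R=foxtrot=BASE -> take LEFT -> hotel
i=4: BASE=golf L=india R=alpha all differ -> CONFLICT
Index 2 -> CONFLICT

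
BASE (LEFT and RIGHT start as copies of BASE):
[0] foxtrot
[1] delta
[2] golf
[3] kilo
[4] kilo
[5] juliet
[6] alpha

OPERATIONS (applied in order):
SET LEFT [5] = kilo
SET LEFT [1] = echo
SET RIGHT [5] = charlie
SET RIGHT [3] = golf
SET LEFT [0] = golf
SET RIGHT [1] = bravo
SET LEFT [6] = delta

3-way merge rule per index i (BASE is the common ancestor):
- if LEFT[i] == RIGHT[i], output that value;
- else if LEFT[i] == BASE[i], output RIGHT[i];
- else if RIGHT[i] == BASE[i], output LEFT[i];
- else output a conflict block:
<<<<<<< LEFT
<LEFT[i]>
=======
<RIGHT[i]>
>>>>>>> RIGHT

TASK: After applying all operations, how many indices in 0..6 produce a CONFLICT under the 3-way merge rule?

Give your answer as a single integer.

Final LEFT:  [golf, echo, golf, kilo, kilo, kilo, delta]
Final RIGHT: [foxtrot, bravo, golf, golf, kilo, charlie, alpha]
i=0: L=golf, R=foxtrot=BASE -> take LEFT -> golf
i=1: BASE=delta L=echo R=bravo all differ -> CONFLICT
i=2: L=golf R=golf -> agree -> golf
i=3: L=kilo=BASE, R=golf -> take RIGHT -> golf
i=4: L=kilo R=kilo -> agree -> kilo
i=5: BASE=juliet L=kilo R=charlie all differ -> CONFLICT
i=6: L=delta, R=alpha=BASE -> take LEFT -> delta
Conflict count: 2

Answer: 2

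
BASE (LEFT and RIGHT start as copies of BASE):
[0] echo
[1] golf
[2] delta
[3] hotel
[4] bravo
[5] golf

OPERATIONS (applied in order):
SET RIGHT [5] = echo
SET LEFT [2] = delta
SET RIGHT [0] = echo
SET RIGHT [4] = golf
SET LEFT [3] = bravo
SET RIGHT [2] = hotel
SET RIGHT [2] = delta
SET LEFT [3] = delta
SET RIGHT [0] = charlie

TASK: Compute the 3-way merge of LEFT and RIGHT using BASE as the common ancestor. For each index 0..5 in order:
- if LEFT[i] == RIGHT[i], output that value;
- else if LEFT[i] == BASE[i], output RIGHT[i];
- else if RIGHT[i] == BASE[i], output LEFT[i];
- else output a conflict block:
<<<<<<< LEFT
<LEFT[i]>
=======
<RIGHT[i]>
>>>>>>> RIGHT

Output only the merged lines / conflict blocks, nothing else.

Final LEFT:  [echo, golf, delta, delta, bravo, golf]
Final RIGHT: [charlie, golf, delta, hotel, golf, echo]
i=0: L=echo=BASE, R=charlie -> take RIGHT -> charlie
i=1: L=golf R=golf -> agree -> golf
i=2: L=delta R=delta -> agree -> delta
i=3: L=delta, R=hotel=BASE -> take LEFT -> delta
i=4: L=bravo=BASE, R=golf -> take RIGHT -> golf
i=5: L=golf=BASE, R=echo -> take RIGHT -> echo

Answer: charlie
golf
delta
delta
golf
echo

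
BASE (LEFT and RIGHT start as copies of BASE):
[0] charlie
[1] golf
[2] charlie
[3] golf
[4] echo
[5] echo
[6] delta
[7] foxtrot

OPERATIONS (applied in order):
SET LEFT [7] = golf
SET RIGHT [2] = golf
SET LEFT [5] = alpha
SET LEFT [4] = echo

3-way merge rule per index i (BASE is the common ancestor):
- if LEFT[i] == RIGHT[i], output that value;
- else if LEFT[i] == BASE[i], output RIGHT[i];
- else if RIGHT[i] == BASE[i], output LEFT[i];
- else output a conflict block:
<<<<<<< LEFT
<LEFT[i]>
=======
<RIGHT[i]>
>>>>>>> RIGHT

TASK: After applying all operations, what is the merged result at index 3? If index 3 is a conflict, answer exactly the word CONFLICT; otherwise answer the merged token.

Answer: golf

Derivation:
Final LEFT:  [charlie, golf, charlie, golf, echo, alpha, delta, golf]
Final RIGHT: [charlie, golf, golf, golf, echo, echo, delta, foxtrot]
i=0: L=charlie R=charlie -> agree -> charlie
i=1: L=golf R=golf -> agree -> golf
i=2: L=charlie=BASE, R=golf -> take RIGHT -> golf
i=3: L=golf R=golf -> agree -> golf
i=4: L=echo R=echo -> agree -> echo
i=5: L=alpha, R=echo=BASE -> take LEFT -> alpha
i=6: L=delta R=delta -> agree -> delta
i=7: L=golf, R=foxtrot=BASE -> take LEFT -> golf
Index 3 -> golf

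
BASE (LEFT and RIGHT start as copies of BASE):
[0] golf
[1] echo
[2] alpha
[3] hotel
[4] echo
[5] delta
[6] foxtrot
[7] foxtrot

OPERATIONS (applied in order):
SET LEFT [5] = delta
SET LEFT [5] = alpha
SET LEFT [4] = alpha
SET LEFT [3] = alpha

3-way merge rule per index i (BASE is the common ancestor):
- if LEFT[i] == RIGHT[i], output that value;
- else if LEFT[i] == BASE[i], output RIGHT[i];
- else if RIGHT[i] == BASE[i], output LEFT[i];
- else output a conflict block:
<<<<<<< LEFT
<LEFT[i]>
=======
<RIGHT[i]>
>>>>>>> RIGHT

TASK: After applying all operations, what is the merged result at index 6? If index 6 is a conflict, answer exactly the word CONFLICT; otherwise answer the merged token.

Answer: foxtrot

Derivation:
Final LEFT:  [golf, echo, alpha, alpha, alpha, alpha, foxtrot, foxtrot]
Final RIGHT: [golf, echo, alpha, hotel, echo, delta, foxtrot, foxtrot]
i=0: L=golf R=golf -> agree -> golf
i=1: L=echo R=echo -> agree -> echo
i=2: L=alpha R=alpha -> agree -> alpha
i=3: L=alpha, R=hotel=BASE -> take LEFT -> alpha
i=4: L=alpha, R=echo=BASE -> take LEFT -> alpha
i=5: L=alpha, R=delta=BASE -> take LEFT -> alpha
i=6: L=foxtrot R=foxtrot -> agree -> foxtrot
i=7: L=foxtrot R=foxtrot -> agree -> foxtrot
Index 6 -> foxtrot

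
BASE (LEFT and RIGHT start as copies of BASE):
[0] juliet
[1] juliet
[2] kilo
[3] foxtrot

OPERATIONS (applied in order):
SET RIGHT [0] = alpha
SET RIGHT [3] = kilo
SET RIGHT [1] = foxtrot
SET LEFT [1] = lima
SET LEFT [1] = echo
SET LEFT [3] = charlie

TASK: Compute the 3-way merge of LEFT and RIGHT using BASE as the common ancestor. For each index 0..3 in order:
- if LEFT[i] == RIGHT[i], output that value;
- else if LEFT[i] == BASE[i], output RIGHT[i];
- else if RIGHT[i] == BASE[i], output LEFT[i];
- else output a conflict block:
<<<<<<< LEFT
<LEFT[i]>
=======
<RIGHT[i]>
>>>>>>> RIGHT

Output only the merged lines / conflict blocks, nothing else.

Final LEFT:  [juliet, echo, kilo, charlie]
Final RIGHT: [alpha, foxtrot, kilo, kilo]
i=0: L=juliet=BASE, R=alpha -> take RIGHT -> alpha
i=1: BASE=juliet L=echo R=foxtrot all differ -> CONFLICT
i=2: L=kilo R=kilo -> agree -> kilo
i=3: BASE=foxtrot L=charlie R=kilo all differ -> CONFLICT

Answer: alpha
<<<<<<< LEFT
echo
=======
foxtrot
>>>>>>> RIGHT
kilo
<<<<<<< LEFT
charlie
=======
kilo
>>>>>>> RIGHT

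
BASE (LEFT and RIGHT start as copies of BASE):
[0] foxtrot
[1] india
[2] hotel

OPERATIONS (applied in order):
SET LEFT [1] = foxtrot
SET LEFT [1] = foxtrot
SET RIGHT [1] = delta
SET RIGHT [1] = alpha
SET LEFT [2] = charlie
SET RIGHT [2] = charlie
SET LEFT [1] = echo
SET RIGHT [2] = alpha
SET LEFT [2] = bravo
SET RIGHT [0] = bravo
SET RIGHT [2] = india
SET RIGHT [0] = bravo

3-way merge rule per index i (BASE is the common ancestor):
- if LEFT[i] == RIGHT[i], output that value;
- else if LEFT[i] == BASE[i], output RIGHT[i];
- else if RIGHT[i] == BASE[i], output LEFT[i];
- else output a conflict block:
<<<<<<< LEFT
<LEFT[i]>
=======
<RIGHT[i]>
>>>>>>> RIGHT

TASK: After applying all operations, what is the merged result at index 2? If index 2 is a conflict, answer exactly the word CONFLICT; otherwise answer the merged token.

Final LEFT:  [foxtrot, echo, bravo]
Final RIGHT: [bravo, alpha, india]
i=0: L=foxtrot=BASE, R=bravo -> take RIGHT -> bravo
i=1: BASE=india L=echo R=alpha all differ -> CONFLICT
i=2: BASE=hotel L=bravo R=india all differ -> CONFLICT
Index 2 -> CONFLICT

Answer: CONFLICT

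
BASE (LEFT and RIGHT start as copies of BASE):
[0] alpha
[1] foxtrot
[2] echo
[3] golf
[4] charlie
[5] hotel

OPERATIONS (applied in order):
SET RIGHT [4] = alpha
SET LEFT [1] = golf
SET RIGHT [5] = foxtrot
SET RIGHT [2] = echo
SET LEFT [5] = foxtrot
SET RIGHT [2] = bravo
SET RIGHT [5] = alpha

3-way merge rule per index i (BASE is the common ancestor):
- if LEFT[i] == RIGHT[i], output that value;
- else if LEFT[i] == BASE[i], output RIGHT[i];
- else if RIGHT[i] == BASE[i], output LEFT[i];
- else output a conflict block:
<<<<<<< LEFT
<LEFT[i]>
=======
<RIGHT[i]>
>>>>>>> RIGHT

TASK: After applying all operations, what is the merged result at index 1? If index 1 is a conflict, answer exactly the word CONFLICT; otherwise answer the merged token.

Final LEFT:  [alpha, golf, echo, golf, charlie, foxtrot]
Final RIGHT: [alpha, foxtrot, bravo, golf, alpha, alpha]
i=0: L=alpha R=alpha -> agree -> alpha
i=1: L=golf, R=foxtrot=BASE -> take LEFT -> golf
i=2: L=echo=BASE, R=bravo -> take RIGHT -> bravo
i=3: L=golf R=golf -> agree -> golf
i=4: L=charlie=BASE, R=alpha -> take RIGHT -> alpha
i=5: BASE=hotel L=foxtrot R=alpha all differ -> CONFLICT
Index 1 -> golf

Answer: golf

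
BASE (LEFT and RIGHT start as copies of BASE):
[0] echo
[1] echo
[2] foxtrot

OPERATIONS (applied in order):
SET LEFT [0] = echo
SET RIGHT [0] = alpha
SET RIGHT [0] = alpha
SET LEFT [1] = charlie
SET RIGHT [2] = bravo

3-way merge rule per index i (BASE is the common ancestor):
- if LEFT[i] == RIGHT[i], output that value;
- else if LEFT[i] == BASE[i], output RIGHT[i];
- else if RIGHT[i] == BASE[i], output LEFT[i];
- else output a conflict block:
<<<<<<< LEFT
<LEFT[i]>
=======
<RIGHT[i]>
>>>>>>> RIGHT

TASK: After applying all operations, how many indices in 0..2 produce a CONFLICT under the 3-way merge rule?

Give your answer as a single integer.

Final LEFT:  [echo, charlie, foxtrot]
Final RIGHT: [alpha, echo, bravo]
i=0: L=echo=BASE, R=alpha -> take RIGHT -> alpha
i=1: L=charlie, R=echo=BASE -> take LEFT -> charlie
i=2: L=foxtrot=BASE, R=bravo -> take RIGHT -> bravo
Conflict count: 0

Answer: 0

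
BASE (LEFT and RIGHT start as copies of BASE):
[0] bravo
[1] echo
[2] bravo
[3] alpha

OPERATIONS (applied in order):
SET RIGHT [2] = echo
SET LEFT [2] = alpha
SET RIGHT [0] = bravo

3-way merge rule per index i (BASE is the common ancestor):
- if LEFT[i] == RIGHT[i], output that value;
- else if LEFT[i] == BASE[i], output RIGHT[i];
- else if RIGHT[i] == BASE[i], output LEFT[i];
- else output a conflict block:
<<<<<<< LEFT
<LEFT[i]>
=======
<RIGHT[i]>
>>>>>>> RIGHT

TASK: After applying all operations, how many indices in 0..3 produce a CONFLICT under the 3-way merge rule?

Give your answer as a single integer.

Answer: 1

Derivation:
Final LEFT:  [bravo, echo, alpha, alpha]
Final RIGHT: [bravo, echo, echo, alpha]
i=0: L=bravo R=bravo -> agree -> bravo
i=1: L=echo R=echo -> agree -> echo
i=2: BASE=bravo L=alpha R=echo all differ -> CONFLICT
i=3: L=alpha R=alpha -> agree -> alpha
Conflict count: 1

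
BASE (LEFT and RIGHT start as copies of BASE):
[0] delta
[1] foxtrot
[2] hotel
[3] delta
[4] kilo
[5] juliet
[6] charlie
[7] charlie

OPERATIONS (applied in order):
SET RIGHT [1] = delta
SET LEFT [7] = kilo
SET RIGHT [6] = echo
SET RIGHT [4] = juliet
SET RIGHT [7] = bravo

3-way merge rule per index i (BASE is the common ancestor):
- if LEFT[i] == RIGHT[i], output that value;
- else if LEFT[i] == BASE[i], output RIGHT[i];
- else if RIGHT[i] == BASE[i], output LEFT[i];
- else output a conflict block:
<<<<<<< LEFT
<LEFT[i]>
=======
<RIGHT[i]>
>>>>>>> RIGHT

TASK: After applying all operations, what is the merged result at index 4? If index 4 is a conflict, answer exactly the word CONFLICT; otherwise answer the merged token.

Answer: juliet

Derivation:
Final LEFT:  [delta, foxtrot, hotel, delta, kilo, juliet, charlie, kilo]
Final RIGHT: [delta, delta, hotel, delta, juliet, juliet, echo, bravo]
i=0: L=delta R=delta -> agree -> delta
i=1: L=foxtrot=BASE, R=delta -> take RIGHT -> delta
i=2: L=hotel R=hotel -> agree -> hotel
i=3: L=delta R=delta -> agree -> delta
i=4: L=kilo=BASE, R=juliet -> take RIGHT -> juliet
i=5: L=juliet R=juliet -> agree -> juliet
i=6: L=charlie=BASE, R=echo -> take RIGHT -> echo
i=7: BASE=charlie L=kilo R=bravo all differ -> CONFLICT
Index 4 -> juliet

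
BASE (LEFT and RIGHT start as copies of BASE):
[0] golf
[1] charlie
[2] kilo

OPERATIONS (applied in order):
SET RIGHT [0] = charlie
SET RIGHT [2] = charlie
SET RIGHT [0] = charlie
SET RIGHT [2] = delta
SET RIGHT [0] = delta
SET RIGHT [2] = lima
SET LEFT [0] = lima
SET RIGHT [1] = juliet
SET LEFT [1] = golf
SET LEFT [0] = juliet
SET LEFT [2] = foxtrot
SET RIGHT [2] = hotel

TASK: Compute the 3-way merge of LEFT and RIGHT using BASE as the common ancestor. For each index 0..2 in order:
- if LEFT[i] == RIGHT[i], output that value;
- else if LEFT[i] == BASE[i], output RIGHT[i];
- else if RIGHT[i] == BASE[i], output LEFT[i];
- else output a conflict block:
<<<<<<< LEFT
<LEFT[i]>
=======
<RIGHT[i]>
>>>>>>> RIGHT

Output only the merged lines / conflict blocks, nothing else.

Answer: <<<<<<< LEFT
juliet
=======
delta
>>>>>>> RIGHT
<<<<<<< LEFT
golf
=======
juliet
>>>>>>> RIGHT
<<<<<<< LEFT
foxtrot
=======
hotel
>>>>>>> RIGHT

Derivation:
Final LEFT:  [juliet, golf, foxtrot]
Final RIGHT: [delta, juliet, hotel]
i=0: BASE=golf L=juliet R=delta all differ -> CONFLICT
i=1: BASE=charlie L=golf R=juliet all differ -> CONFLICT
i=2: BASE=kilo L=foxtrot R=hotel all differ -> CONFLICT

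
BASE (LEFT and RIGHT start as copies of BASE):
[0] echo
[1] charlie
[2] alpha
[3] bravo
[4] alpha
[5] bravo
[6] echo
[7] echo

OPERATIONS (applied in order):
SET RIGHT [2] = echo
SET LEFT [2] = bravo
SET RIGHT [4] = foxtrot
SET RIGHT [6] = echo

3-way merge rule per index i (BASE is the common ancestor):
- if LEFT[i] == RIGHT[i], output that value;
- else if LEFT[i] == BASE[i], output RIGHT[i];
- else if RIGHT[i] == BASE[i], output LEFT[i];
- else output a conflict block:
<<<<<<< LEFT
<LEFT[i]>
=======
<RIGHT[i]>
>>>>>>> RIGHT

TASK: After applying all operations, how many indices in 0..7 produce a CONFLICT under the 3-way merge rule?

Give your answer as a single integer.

Answer: 1

Derivation:
Final LEFT:  [echo, charlie, bravo, bravo, alpha, bravo, echo, echo]
Final RIGHT: [echo, charlie, echo, bravo, foxtrot, bravo, echo, echo]
i=0: L=echo R=echo -> agree -> echo
i=1: L=charlie R=charlie -> agree -> charlie
i=2: BASE=alpha L=bravo R=echo all differ -> CONFLICT
i=3: L=bravo R=bravo -> agree -> bravo
i=4: L=alpha=BASE, R=foxtrot -> take RIGHT -> foxtrot
i=5: L=bravo R=bravo -> agree -> bravo
i=6: L=echo R=echo -> agree -> echo
i=7: L=echo R=echo -> agree -> echo
Conflict count: 1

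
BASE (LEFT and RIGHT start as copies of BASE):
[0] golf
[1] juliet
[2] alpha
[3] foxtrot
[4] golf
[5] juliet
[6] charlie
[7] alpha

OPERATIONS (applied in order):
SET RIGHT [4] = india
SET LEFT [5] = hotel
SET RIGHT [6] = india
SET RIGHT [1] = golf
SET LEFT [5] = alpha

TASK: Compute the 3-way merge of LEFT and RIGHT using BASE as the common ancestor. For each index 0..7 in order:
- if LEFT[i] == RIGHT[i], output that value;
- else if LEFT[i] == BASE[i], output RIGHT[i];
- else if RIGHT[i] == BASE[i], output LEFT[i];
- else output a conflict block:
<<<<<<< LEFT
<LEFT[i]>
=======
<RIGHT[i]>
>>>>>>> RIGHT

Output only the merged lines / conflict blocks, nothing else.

Answer: golf
golf
alpha
foxtrot
india
alpha
india
alpha

Derivation:
Final LEFT:  [golf, juliet, alpha, foxtrot, golf, alpha, charlie, alpha]
Final RIGHT: [golf, golf, alpha, foxtrot, india, juliet, india, alpha]
i=0: L=golf R=golf -> agree -> golf
i=1: L=juliet=BASE, R=golf -> take RIGHT -> golf
i=2: L=alpha R=alpha -> agree -> alpha
i=3: L=foxtrot R=foxtrot -> agree -> foxtrot
i=4: L=golf=BASE, R=india -> take RIGHT -> india
i=5: L=alpha, R=juliet=BASE -> take LEFT -> alpha
i=6: L=charlie=BASE, R=india -> take RIGHT -> india
i=7: L=alpha R=alpha -> agree -> alpha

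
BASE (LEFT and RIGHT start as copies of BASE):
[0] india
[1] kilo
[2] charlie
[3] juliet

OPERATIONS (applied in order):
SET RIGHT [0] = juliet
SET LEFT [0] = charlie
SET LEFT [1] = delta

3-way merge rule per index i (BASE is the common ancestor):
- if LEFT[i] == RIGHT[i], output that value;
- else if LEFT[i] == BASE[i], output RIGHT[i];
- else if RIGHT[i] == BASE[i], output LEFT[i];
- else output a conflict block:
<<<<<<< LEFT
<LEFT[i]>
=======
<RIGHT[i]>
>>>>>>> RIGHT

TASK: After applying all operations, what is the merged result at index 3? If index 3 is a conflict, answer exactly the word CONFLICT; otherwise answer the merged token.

Final LEFT:  [charlie, delta, charlie, juliet]
Final RIGHT: [juliet, kilo, charlie, juliet]
i=0: BASE=india L=charlie R=juliet all differ -> CONFLICT
i=1: L=delta, R=kilo=BASE -> take LEFT -> delta
i=2: L=charlie R=charlie -> agree -> charlie
i=3: L=juliet R=juliet -> agree -> juliet
Index 3 -> juliet

Answer: juliet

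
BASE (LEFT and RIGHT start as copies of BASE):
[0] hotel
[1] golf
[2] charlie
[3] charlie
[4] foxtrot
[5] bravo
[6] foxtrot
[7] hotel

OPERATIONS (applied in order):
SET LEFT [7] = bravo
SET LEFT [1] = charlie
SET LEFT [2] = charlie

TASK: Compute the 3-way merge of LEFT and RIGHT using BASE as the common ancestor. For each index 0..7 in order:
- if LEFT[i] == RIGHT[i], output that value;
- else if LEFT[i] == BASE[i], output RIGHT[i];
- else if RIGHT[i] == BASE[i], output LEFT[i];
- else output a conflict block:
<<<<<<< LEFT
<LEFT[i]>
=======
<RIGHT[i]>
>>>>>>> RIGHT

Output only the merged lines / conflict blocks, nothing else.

Answer: hotel
charlie
charlie
charlie
foxtrot
bravo
foxtrot
bravo

Derivation:
Final LEFT:  [hotel, charlie, charlie, charlie, foxtrot, bravo, foxtrot, bravo]
Final RIGHT: [hotel, golf, charlie, charlie, foxtrot, bravo, foxtrot, hotel]
i=0: L=hotel R=hotel -> agree -> hotel
i=1: L=charlie, R=golf=BASE -> take LEFT -> charlie
i=2: L=charlie R=charlie -> agree -> charlie
i=3: L=charlie R=charlie -> agree -> charlie
i=4: L=foxtrot R=foxtrot -> agree -> foxtrot
i=5: L=bravo R=bravo -> agree -> bravo
i=6: L=foxtrot R=foxtrot -> agree -> foxtrot
i=7: L=bravo, R=hotel=BASE -> take LEFT -> bravo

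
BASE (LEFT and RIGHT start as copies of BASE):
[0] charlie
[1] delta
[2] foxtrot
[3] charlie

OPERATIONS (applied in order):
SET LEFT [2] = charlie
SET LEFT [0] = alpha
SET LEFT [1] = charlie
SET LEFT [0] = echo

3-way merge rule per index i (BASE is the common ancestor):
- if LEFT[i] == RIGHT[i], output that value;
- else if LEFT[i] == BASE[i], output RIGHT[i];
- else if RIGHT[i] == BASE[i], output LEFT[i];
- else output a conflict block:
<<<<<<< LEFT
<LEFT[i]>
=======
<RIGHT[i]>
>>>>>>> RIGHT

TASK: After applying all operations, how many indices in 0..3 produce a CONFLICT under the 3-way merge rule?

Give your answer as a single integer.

Answer: 0

Derivation:
Final LEFT:  [echo, charlie, charlie, charlie]
Final RIGHT: [charlie, delta, foxtrot, charlie]
i=0: L=echo, R=charlie=BASE -> take LEFT -> echo
i=1: L=charlie, R=delta=BASE -> take LEFT -> charlie
i=2: L=charlie, R=foxtrot=BASE -> take LEFT -> charlie
i=3: L=charlie R=charlie -> agree -> charlie
Conflict count: 0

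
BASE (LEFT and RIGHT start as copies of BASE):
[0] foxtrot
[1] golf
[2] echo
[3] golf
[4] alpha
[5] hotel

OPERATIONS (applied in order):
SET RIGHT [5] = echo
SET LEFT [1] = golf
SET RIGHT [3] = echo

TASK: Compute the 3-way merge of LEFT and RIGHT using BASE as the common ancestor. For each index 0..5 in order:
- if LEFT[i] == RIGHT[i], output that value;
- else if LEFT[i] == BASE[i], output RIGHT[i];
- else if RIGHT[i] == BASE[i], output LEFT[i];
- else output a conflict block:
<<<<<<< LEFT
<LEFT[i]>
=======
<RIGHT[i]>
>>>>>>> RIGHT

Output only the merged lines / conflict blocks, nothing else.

Answer: foxtrot
golf
echo
echo
alpha
echo

Derivation:
Final LEFT:  [foxtrot, golf, echo, golf, alpha, hotel]
Final RIGHT: [foxtrot, golf, echo, echo, alpha, echo]
i=0: L=foxtrot R=foxtrot -> agree -> foxtrot
i=1: L=golf R=golf -> agree -> golf
i=2: L=echo R=echo -> agree -> echo
i=3: L=golf=BASE, R=echo -> take RIGHT -> echo
i=4: L=alpha R=alpha -> agree -> alpha
i=5: L=hotel=BASE, R=echo -> take RIGHT -> echo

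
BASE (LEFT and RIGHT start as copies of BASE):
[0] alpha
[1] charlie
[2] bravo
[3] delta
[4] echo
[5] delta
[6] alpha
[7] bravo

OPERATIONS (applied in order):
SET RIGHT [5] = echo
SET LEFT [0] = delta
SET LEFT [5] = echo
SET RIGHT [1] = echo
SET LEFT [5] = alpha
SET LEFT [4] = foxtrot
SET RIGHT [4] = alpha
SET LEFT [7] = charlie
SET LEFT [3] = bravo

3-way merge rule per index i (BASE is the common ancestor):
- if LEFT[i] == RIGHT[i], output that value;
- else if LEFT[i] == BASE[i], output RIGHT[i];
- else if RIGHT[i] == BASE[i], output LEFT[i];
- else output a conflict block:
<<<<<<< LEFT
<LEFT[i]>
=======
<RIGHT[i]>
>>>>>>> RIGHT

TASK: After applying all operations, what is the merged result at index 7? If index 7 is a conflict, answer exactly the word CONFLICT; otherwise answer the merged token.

Final LEFT:  [delta, charlie, bravo, bravo, foxtrot, alpha, alpha, charlie]
Final RIGHT: [alpha, echo, bravo, delta, alpha, echo, alpha, bravo]
i=0: L=delta, R=alpha=BASE -> take LEFT -> delta
i=1: L=charlie=BASE, R=echo -> take RIGHT -> echo
i=2: L=bravo R=bravo -> agree -> bravo
i=3: L=bravo, R=delta=BASE -> take LEFT -> bravo
i=4: BASE=echo L=foxtrot R=alpha all differ -> CONFLICT
i=5: BASE=delta L=alpha R=echo all differ -> CONFLICT
i=6: L=alpha R=alpha -> agree -> alpha
i=7: L=charlie, R=bravo=BASE -> take LEFT -> charlie
Index 7 -> charlie

Answer: charlie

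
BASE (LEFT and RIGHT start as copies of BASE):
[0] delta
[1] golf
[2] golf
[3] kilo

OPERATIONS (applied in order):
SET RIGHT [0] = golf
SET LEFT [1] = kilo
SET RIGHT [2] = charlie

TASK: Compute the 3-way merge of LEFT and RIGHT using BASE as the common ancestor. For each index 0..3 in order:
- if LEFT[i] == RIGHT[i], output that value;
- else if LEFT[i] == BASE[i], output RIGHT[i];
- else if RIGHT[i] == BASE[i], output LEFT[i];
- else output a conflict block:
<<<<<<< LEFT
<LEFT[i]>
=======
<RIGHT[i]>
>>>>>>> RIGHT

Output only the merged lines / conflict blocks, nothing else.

Final LEFT:  [delta, kilo, golf, kilo]
Final RIGHT: [golf, golf, charlie, kilo]
i=0: L=delta=BASE, R=golf -> take RIGHT -> golf
i=1: L=kilo, R=golf=BASE -> take LEFT -> kilo
i=2: L=golf=BASE, R=charlie -> take RIGHT -> charlie
i=3: L=kilo R=kilo -> agree -> kilo

Answer: golf
kilo
charlie
kilo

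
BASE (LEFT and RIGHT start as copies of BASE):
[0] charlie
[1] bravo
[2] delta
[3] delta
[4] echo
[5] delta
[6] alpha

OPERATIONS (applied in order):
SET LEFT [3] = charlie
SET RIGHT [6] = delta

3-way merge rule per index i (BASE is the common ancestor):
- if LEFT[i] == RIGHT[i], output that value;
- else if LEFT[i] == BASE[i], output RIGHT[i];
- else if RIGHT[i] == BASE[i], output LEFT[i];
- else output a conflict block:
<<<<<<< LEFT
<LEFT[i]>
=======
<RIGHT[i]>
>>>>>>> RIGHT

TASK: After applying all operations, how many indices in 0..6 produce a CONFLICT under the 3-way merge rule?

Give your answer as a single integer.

Final LEFT:  [charlie, bravo, delta, charlie, echo, delta, alpha]
Final RIGHT: [charlie, bravo, delta, delta, echo, delta, delta]
i=0: L=charlie R=charlie -> agree -> charlie
i=1: L=bravo R=bravo -> agree -> bravo
i=2: L=delta R=delta -> agree -> delta
i=3: L=charlie, R=delta=BASE -> take LEFT -> charlie
i=4: L=echo R=echo -> agree -> echo
i=5: L=delta R=delta -> agree -> delta
i=6: L=alpha=BASE, R=delta -> take RIGHT -> delta
Conflict count: 0

Answer: 0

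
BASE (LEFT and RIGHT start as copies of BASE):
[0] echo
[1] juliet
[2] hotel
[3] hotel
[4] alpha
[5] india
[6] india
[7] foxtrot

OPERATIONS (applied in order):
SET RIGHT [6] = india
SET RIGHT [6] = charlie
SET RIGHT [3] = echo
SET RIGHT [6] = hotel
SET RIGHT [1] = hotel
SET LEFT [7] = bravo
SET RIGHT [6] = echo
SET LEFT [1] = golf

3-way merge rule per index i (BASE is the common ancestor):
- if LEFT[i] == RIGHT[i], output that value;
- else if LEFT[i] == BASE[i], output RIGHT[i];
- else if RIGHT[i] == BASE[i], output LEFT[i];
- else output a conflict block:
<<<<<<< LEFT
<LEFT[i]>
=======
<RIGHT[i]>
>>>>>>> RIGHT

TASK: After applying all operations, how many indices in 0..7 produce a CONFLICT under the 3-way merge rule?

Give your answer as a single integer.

Answer: 1

Derivation:
Final LEFT:  [echo, golf, hotel, hotel, alpha, india, india, bravo]
Final RIGHT: [echo, hotel, hotel, echo, alpha, india, echo, foxtrot]
i=0: L=echo R=echo -> agree -> echo
i=1: BASE=juliet L=golf R=hotel all differ -> CONFLICT
i=2: L=hotel R=hotel -> agree -> hotel
i=3: L=hotel=BASE, R=echo -> take RIGHT -> echo
i=4: L=alpha R=alpha -> agree -> alpha
i=5: L=india R=india -> agree -> india
i=6: L=india=BASE, R=echo -> take RIGHT -> echo
i=7: L=bravo, R=foxtrot=BASE -> take LEFT -> bravo
Conflict count: 1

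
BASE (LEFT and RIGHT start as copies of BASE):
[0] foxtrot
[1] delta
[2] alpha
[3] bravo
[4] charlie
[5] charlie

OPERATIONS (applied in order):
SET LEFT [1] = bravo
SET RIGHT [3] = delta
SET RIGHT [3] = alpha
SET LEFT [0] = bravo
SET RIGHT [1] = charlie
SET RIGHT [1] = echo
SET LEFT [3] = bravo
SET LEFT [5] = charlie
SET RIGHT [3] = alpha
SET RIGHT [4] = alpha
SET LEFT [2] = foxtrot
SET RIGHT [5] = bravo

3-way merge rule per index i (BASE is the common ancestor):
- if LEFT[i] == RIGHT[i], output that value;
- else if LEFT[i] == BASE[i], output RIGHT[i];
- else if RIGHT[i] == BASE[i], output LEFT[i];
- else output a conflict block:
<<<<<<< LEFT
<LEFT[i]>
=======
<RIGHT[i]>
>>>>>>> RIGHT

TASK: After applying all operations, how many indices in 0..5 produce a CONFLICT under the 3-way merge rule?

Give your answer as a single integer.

Answer: 1

Derivation:
Final LEFT:  [bravo, bravo, foxtrot, bravo, charlie, charlie]
Final RIGHT: [foxtrot, echo, alpha, alpha, alpha, bravo]
i=0: L=bravo, R=foxtrot=BASE -> take LEFT -> bravo
i=1: BASE=delta L=bravo R=echo all differ -> CONFLICT
i=2: L=foxtrot, R=alpha=BASE -> take LEFT -> foxtrot
i=3: L=bravo=BASE, R=alpha -> take RIGHT -> alpha
i=4: L=charlie=BASE, R=alpha -> take RIGHT -> alpha
i=5: L=charlie=BASE, R=bravo -> take RIGHT -> bravo
Conflict count: 1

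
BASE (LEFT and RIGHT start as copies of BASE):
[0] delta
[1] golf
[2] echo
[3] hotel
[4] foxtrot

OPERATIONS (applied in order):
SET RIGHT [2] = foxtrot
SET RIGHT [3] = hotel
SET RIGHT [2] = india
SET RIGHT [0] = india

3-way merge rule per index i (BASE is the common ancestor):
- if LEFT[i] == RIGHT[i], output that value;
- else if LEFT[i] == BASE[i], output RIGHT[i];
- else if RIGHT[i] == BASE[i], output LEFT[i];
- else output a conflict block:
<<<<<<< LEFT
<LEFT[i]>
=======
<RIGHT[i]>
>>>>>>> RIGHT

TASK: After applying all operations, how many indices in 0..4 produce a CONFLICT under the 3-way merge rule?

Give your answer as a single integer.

Final LEFT:  [delta, golf, echo, hotel, foxtrot]
Final RIGHT: [india, golf, india, hotel, foxtrot]
i=0: L=delta=BASE, R=india -> take RIGHT -> india
i=1: L=golf R=golf -> agree -> golf
i=2: L=echo=BASE, R=india -> take RIGHT -> india
i=3: L=hotel R=hotel -> agree -> hotel
i=4: L=foxtrot R=foxtrot -> agree -> foxtrot
Conflict count: 0

Answer: 0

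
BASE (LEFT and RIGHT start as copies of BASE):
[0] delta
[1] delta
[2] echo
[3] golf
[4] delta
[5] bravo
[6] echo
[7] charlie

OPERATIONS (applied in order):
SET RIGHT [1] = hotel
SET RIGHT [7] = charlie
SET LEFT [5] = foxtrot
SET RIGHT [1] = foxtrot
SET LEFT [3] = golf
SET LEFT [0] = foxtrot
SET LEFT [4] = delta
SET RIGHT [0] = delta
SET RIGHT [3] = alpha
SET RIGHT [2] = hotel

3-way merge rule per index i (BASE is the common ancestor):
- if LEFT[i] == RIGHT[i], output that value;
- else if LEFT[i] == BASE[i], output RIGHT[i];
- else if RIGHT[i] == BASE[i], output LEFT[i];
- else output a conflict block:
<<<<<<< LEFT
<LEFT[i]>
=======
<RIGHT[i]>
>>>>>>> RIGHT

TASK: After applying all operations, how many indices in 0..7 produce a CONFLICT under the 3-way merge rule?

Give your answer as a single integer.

Answer: 0

Derivation:
Final LEFT:  [foxtrot, delta, echo, golf, delta, foxtrot, echo, charlie]
Final RIGHT: [delta, foxtrot, hotel, alpha, delta, bravo, echo, charlie]
i=0: L=foxtrot, R=delta=BASE -> take LEFT -> foxtrot
i=1: L=delta=BASE, R=foxtrot -> take RIGHT -> foxtrot
i=2: L=echo=BASE, R=hotel -> take RIGHT -> hotel
i=3: L=golf=BASE, R=alpha -> take RIGHT -> alpha
i=4: L=delta R=delta -> agree -> delta
i=5: L=foxtrot, R=bravo=BASE -> take LEFT -> foxtrot
i=6: L=echo R=echo -> agree -> echo
i=7: L=charlie R=charlie -> agree -> charlie
Conflict count: 0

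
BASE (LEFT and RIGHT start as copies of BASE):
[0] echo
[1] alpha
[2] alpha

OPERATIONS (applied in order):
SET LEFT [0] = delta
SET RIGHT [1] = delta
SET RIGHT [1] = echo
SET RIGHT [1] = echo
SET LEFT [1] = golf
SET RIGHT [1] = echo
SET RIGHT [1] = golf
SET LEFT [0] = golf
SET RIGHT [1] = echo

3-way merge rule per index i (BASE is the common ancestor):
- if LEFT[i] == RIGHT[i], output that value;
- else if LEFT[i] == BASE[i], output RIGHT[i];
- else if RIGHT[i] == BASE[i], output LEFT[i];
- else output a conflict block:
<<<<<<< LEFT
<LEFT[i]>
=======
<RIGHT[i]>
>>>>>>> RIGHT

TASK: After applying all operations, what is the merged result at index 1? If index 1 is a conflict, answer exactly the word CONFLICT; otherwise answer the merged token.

Final LEFT:  [golf, golf, alpha]
Final RIGHT: [echo, echo, alpha]
i=0: L=golf, R=echo=BASE -> take LEFT -> golf
i=1: BASE=alpha L=golf R=echo all differ -> CONFLICT
i=2: L=alpha R=alpha -> agree -> alpha
Index 1 -> CONFLICT

Answer: CONFLICT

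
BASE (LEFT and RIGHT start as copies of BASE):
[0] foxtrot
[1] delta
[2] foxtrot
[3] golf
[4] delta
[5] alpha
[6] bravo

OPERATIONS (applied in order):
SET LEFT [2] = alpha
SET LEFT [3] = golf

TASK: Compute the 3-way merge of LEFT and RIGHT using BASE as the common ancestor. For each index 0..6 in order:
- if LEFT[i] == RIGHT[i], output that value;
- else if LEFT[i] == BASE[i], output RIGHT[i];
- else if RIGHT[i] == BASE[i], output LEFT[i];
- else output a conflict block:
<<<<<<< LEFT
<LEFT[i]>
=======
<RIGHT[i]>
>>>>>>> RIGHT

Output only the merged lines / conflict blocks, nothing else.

Final LEFT:  [foxtrot, delta, alpha, golf, delta, alpha, bravo]
Final RIGHT: [foxtrot, delta, foxtrot, golf, delta, alpha, bravo]
i=0: L=foxtrot R=foxtrot -> agree -> foxtrot
i=1: L=delta R=delta -> agree -> delta
i=2: L=alpha, R=foxtrot=BASE -> take LEFT -> alpha
i=3: L=golf R=golf -> agree -> golf
i=4: L=delta R=delta -> agree -> delta
i=5: L=alpha R=alpha -> agree -> alpha
i=6: L=bravo R=bravo -> agree -> bravo

Answer: foxtrot
delta
alpha
golf
delta
alpha
bravo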